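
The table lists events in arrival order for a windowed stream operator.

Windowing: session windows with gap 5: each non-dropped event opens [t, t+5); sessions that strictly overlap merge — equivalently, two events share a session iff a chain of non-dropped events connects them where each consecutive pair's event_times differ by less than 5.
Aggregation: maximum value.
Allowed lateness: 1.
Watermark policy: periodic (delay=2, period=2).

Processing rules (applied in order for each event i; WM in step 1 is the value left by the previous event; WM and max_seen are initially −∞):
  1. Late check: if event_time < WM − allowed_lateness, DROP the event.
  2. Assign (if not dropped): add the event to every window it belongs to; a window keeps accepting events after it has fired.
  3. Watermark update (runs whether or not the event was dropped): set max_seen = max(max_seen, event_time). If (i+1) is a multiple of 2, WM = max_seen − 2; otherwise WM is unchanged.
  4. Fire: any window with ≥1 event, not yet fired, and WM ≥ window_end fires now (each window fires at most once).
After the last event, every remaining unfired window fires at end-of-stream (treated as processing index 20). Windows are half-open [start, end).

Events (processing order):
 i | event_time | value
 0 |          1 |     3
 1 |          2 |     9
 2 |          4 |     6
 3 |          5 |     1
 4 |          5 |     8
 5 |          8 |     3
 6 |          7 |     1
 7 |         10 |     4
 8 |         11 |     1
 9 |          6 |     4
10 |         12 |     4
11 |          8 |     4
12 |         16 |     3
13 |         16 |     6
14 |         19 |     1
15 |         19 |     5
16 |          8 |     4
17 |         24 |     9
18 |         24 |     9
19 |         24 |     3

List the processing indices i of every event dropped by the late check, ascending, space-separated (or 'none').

i=0 t=1 v=3: → [1,6); WM=−∞
i=1 t=2 v=9: → [1,7); WM=0
i=2 t=4 v=6: → [1,9); WM=0
i=3 t=5 v=1: → [1,10); WM=3
i=4 t=5 v=8: → [1,10); WM=3
i=5 t=8 v=3: → [1,13); WM=6
i=6 t=7 v=1: → [1,13); WM=6
i=7 t=10 v=4: → [1,15); WM=8
i=8 t=11 v=1: → [1,16); WM=8
i=9 t=6 v=4: DROP (t<8-1); WM=9
i=10 t=12 v=4: → [1,17); WM=9
i=11 t=8 v=4: → [1,17); WM=10
i=12 t=16 v=3: → [1,21); WM=10
i=13 t=16 v=6: → [1,21); WM=14
i=14 t=19 v=1: → [1,24); WM=14
i=15 t=19 v=5: → [1,24); WM=17
i=16 t=8 v=4: DROP (t<17-1); WM=17
i=17 t=24 v=9: → [24,29); WM=22
i=18 t=24 v=9: → [24,29); WM=22
i=19 t=24 v=3: → [24,29); WM=22

9 16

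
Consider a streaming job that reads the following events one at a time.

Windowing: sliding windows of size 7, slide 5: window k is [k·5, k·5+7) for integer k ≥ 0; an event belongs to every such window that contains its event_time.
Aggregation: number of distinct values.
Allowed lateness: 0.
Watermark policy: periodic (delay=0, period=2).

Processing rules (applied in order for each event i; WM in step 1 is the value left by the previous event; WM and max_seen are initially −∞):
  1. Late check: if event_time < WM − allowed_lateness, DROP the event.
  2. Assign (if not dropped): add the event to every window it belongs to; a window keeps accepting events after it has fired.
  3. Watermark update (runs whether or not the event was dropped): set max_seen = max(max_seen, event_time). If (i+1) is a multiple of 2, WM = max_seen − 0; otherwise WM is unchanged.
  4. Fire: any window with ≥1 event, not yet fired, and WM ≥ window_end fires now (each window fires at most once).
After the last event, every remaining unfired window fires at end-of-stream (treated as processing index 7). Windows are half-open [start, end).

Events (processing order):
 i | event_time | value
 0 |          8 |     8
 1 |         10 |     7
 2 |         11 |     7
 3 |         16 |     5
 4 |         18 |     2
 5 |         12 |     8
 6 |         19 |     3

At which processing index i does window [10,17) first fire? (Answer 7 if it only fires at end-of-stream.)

5

i=0 t=8 v=8: → [5,12); WM=−∞
i=1 t=10 v=7: → [10,17),[5,12); WM=10
i=2 t=11 v=7: → [10,17),[5,12); WM=10
i=3 t=16 v=5: → [15,22),[10,17); WM=16; [5,12) fires=2
i=4 t=18 v=2: → [15,22); WM=16
i=5 t=12 v=8: DROP (t<16-0); WM=18; [10,17) fires=2
i=6 t=19 v=3: → [15,22); WM=18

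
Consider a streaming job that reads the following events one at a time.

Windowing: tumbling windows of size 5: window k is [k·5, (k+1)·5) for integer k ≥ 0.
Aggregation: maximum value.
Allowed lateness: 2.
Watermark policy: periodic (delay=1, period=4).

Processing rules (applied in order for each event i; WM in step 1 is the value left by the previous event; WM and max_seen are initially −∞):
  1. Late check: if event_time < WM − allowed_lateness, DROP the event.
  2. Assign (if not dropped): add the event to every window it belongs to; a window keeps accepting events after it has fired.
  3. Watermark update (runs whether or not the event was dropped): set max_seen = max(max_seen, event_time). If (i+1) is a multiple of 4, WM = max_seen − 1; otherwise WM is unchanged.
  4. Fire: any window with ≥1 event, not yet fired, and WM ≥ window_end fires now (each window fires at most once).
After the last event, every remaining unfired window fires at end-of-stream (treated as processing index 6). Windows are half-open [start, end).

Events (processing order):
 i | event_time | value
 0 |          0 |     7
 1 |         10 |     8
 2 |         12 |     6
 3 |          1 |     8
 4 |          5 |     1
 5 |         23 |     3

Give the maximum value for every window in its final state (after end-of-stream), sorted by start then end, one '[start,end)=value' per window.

[0,5)=8 [10,15)=8 [20,25)=3

i=0 t=0 v=7: → [0,5); WM=−∞
i=1 t=10 v=8: → [10,15); WM=−∞
i=2 t=12 v=6: → [10,15); WM=−∞
i=3 t=1 v=8: → [0,5); WM=11; [0,5) fires=8
i=4 t=5 v=1: DROP (t<11-2); WM=11
i=5 t=23 v=3: → [20,25); WM=11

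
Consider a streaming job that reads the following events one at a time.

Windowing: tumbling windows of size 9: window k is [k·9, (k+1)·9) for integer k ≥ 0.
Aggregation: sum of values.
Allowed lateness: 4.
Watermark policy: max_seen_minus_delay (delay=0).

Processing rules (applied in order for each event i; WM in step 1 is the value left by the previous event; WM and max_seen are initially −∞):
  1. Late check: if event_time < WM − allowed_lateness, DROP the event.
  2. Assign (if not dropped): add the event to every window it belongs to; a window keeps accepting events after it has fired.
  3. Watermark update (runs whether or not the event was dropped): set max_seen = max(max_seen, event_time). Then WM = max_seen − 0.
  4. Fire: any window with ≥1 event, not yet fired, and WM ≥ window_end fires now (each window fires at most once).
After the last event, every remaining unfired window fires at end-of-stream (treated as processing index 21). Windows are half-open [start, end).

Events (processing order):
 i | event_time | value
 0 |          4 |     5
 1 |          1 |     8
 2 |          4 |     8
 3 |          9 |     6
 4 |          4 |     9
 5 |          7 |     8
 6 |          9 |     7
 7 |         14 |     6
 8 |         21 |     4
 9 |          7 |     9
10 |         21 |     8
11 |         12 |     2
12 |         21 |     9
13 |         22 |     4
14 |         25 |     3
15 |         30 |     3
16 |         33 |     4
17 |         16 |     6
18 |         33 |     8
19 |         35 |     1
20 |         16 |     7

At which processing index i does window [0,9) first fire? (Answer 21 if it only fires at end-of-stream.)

3

i=0 t=4 v=5: → [0,9); WM=4
i=1 t=1 v=8: → [0,9); WM=4
i=2 t=4 v=8: → [0,9); WM=4
i=3 t=9 v=6: → [9,18); WM=9; [0,9) fires=21
i=4 t=4 v=9: DROP (t<9-4); WM=9
i=5 t=7 v=8: → [0,9); WM=9
i=6 t=9 v=7: → [9,18); WM=9
i=7 t=14 v=6: → [9,18); WM=14
i=8 t=21 v=4: → [18,27); WM=21; [9,18) fires=19
i=9 t=7 v=9: DROP (t<21-4); WM=21
i=10 t=21 v=8: → [18,27); WM=21
i=11 t=12 v=2: DROP (t<21-4); WM=21
i=12 t=21 v=9: → [18,27); WM=21
i=13 t=22 v=4: → [18,27); WM=22
i=14 t=25 v=3: → [18,27); WM=25
i=15 t=30 v=3: → [27,36); WM=30; [18,27) fires=28
i=16 t=33 v=4: → [27,36); WM=33
i=17 t=16 v=6: DROP (t<33-4); WM=33
i=18 t=33 v=8: → [27,36); WM=33
i=19 t=35 v=1: → [27,36); WM=35
i=20 t=16 v=7: DROP (t<35-4); WM=35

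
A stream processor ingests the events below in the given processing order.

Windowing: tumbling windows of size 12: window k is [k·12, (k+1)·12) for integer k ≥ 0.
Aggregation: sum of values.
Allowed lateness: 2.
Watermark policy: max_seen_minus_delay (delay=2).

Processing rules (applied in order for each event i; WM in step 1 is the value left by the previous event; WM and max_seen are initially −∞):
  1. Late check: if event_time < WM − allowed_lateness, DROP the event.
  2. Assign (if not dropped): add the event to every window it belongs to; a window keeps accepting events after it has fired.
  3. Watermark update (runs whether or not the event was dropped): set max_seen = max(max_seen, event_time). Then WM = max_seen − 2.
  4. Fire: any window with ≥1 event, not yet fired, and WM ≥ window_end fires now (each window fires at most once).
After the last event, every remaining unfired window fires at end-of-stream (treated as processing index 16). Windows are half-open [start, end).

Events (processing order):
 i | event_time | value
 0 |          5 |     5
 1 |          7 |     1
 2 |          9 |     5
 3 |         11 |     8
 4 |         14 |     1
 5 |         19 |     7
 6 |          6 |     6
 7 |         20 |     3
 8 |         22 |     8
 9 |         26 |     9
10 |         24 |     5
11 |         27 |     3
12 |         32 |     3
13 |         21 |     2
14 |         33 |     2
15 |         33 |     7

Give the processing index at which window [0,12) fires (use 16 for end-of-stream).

4

i=0 t=5 v=5: → [0,12); WM=3
i=1 t=7 v=1: → [0,12); WM=5
i=2 t=9 v=5: → [0,12); WM=7
i=3 t=11 v=8: → [0,12); WM=9
i=4 t=14 v=1: → [12,24); WM=12; [0,12) fires=19
i=5 t=19 v=7: → [12,24); WM=17
i=6 t=6 v=6: DROP (t<17-2); WM=17
i=7 t=20 v=3: → [12,24); WM=18
i=8 t=22 v=8: → [12,24); WM=20
i=9 t=26 v=9: → [24,36); WM=24; [12,24) fires=19
i=10 t=24 v=5: → [24,36); WM=24
i=11 t=27 v=3: → [24,36); WM=25
i=12 t=32 v=3: → [24,36); WM=30
i=13 t=21 v=2: DROP (t<30-2); WM=30
i=14 t=33 v=2: → [24,36); WM=31
i=15 t=33 v=7: → [24,36); WM=31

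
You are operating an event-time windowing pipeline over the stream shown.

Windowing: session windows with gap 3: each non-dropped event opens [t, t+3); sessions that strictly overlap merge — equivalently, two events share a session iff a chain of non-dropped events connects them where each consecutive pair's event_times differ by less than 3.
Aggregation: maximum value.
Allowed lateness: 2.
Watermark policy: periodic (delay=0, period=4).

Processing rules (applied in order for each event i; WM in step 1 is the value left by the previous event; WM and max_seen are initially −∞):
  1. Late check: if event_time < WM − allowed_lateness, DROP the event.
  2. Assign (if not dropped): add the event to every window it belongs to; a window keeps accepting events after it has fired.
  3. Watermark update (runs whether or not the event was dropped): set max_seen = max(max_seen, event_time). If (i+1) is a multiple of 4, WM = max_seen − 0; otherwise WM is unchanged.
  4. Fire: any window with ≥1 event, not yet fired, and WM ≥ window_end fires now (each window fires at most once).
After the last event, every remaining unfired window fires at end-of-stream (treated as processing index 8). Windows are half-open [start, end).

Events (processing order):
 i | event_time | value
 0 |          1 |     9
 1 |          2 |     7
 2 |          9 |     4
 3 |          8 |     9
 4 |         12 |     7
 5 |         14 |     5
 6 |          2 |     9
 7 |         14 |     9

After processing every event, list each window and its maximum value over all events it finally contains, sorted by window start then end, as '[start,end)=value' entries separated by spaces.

i=0 t=1 v=9: → [1,4); WM=−∞
i=1 t=2 v=7: → [1,5); WM=−∞
i=2 t=9 v=4: → [9,12); WM=−∞
i=3 t=8 v=9: → [8,12); WM=9
i=4 t=12 v=7: → [12,15); WM=9
i=5 t=14 v=5: → [12,17); WM=9
i=6 t=2 v=9: DROP (t<9-2); WM=9
i=7 t=14 v=9: → [12,17); WM=14

[1,5)=9 [8,12)=9 [12,17)=9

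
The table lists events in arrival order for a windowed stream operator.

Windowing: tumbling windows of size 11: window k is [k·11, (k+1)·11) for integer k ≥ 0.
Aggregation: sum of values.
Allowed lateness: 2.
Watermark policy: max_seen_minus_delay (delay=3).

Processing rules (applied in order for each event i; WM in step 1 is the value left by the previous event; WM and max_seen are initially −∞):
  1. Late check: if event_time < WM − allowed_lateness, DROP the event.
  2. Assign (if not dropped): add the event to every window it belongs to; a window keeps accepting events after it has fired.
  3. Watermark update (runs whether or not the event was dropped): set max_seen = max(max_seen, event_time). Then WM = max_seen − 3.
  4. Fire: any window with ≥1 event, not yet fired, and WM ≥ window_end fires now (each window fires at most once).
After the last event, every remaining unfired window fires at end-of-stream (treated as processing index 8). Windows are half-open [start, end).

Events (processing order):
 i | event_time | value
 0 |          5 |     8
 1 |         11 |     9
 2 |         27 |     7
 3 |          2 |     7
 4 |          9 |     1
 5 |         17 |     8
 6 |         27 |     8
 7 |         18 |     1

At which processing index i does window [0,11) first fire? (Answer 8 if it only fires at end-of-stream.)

2

i=0 t=5 v=8: → [0,11); WM=2
i=1 t=11 v=9: → [11,22); WM=8
i=2 t=27 v=7: → [22,33); WM=24; [0,11) fires=8 [11,22) fires=9
i=3 t=2 v=7: DROP (t<24-2); WM=24
i=4 t=9 v=1: DROP (t<24-2); WM=24
i=5 t=17 v=8: DROP (t<24-2); WM=24
i=6 t=27 v=8: → [22,33); WM=24
i=7 t=18 v=1: DROP (t<24-2); WM=24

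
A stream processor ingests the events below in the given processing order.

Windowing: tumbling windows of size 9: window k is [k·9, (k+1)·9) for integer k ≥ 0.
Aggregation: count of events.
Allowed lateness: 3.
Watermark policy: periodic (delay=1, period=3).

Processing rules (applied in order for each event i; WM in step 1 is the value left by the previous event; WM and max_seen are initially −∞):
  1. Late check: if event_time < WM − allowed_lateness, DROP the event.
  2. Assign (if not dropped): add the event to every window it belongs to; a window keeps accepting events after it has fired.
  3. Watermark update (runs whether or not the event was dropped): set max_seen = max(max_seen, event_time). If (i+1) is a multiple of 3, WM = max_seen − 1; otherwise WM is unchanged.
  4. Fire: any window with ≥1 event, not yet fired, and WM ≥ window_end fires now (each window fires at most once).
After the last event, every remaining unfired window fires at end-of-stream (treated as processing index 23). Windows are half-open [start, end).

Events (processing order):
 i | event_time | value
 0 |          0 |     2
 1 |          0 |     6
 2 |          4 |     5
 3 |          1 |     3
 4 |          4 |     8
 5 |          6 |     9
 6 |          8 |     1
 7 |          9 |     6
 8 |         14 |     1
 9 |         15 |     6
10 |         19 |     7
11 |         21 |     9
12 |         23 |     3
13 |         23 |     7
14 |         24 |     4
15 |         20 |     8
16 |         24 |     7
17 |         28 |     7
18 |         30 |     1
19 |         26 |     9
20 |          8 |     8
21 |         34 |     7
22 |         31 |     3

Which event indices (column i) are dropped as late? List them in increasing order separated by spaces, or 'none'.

20

i=0 t=0 v=2: → [0,9); WM=−∞
i=1 t=0 v=6: → [0,9); WM=−∞
i=2 t=4 v=5: → [0,9); WM=3
i=3 t=1 v=3: → [0,9); WM=3
i=4 t=4 v=8: → [0,9); WM=3
i=5 t=6 v=9: → [0,9); WM=5
i=6 t=8 v=1: → [0,9); WM=5
i=7 t=9 v=6: → [9,18); WM=5
i=8 t=14 v=1: → [9,18); WM=13; [0,9) fires=7
i=9 t=15 v=6: → [9,18); WM=13
i=10 t=19 v=7: → [18,27); WM=13
i=11 t=21 v=9: → [18,27); WM=20; [9,18) fires=3
i=12 t=23 v=3: → [18,27); WM=20
i=13 t=23 v=7: → [18,27); WM=20
i=14 t=24 v=4: → [18,27); WM=23
i=15 t=20 v=8: → [18,27); WM=23
i=16 t=24 v=7: → [18,27); WM=23
i=17 t=28 v=7: → [27,36); WM=27; [18,27) fires=7
i=18 t=30 v=1: → [27,36); WM=27
i=19 t=26 v=9: → [18,27); WM=27
i=20 t=8 v=8: DROP (t<27-3); WM=29
i=21 t=34 v=7: → [27,36); WM=29
i=22 t=31 v=3: → [27,36); WM=29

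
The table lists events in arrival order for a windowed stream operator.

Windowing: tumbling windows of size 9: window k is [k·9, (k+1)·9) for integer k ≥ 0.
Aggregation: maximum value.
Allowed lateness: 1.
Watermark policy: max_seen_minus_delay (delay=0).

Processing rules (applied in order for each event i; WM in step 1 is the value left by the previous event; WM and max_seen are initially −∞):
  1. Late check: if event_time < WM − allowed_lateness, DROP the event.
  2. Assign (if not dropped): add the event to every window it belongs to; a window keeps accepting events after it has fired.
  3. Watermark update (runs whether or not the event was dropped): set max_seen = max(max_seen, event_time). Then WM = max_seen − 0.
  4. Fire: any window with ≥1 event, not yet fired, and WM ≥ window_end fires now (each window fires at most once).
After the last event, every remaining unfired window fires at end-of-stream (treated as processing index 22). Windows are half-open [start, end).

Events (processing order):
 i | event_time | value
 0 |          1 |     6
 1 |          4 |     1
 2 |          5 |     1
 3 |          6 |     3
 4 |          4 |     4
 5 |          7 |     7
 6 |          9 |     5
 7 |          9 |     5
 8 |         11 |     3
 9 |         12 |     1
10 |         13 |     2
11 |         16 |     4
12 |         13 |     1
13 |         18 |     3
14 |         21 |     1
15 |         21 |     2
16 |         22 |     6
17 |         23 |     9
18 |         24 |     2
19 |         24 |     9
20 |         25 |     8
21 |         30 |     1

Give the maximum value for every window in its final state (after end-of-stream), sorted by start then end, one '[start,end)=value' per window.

i=0 t=1 v=6: → [0,9); WM=1
i=1 t=4 v=1: → [0,9); WM=4
i=2 t=5 v=1: → [0,9); WM=5
i=3 t=6 v=3: → [0,9); WM=6
i=4 t=4 v=4: DROP (t<6-1); WM=6
i=5 t=7 v=7: → [0,9); WM=7
i=6 t=9 v=5: → [9,18); WM=9; [0,9) fires=7
i=7 t=9 v=5: → [9,18); WM=9
i=8 t=11 v=3: → [9,18); WM=11
i=9 t=12 v=1: → [9,18); WM=12
i=10 t=13 v=2: → [9,18); WM=13
i=11 t=16 v=4: → [9,18); WM=16
i=12 t=13 v=1: DROP (t<16-1); WM=16
i=13 t=18 v=3: → [18,27); WM=18; [9,18) fires=5
i=14 t=21 v=1: → [18,27); WM=21
i=15 t=21 v=2: → [18,27); WM=21
i=16 t=22 v=6: → [18,27); WM=22
i=17 t=23 v=9: → [18,27); WM=23
i=18 t=24 v=2: → [18,27); WM=24
i=19 t=24 v=9: → [18,27); WM=24
i=20 t=25 v=8: → [18,27); WM=25
i=21 t=30 v=1: → [27,36); WM=30; [18,27) fires=9

[0,9)=7 [9,18)=5 [18,27)=9 [27,36)=1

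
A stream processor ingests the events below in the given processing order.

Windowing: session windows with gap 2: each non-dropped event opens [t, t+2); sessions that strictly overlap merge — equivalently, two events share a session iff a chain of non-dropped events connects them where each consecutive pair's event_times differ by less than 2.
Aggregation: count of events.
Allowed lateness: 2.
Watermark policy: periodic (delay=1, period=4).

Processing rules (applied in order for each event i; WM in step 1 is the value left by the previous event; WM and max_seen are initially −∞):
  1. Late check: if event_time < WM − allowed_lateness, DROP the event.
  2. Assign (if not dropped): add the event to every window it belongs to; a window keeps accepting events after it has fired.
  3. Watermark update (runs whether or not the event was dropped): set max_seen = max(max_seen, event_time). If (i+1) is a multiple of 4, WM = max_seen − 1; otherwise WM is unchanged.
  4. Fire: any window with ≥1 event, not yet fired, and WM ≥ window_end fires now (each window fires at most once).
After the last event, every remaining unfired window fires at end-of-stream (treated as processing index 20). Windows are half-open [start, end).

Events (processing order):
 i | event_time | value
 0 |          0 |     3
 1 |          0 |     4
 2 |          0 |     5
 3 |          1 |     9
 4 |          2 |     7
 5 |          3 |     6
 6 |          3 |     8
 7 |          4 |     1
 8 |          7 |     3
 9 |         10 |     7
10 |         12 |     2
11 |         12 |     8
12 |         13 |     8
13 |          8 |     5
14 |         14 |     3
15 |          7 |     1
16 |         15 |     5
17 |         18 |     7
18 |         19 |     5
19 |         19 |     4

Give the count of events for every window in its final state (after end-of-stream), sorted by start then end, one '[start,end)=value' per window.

[0,6)=8 [7,9)=1 [10,12)=1 [12,17)=5 [18,21)=3

i=0 t=0 v=3: → [0,2); WM=−∞
i=1 t=0 v=4: → [0,2); WM=−∞
i=2 t=0 v=5: → [0,2); WM=−∞
i=3 t=1 v=9: → [0,3); WM=0
i=4 t=2 v=7: → [0,4); WM=0
i=5 t=3 v=6: → [0,5); WM=0
i=6 t=3 v=8: → [0,5); WM=0
i=7 t=4 v=1: → [0,6); WM=3
i=8 t=7 v=3: → [7,9); WM=3
i=9 t=10 v=7: → [10,12); WM=3
i=10 t=12 v=2: → [12,14); WM=3
i=11 t=12 v=8: → [12,14); WM=11
i=12 t=13 v=8: → [12,15); WM=11
i=13 t=8 v=5: DROP (t<11-2); WM=11
i=14 t=14 v=3: → [12,16); WM=11
i=15 t=7 v=1: DROP (t<11-2); WM=13
i=16 t=15 v=5: → [12,17); WM=13
i=17 t=18 v=7: → [18,20); WM=13
i=18 t=19 v=5: → [18,21); WM=13
i=19 t=19 v=4: → [18,21); WM=18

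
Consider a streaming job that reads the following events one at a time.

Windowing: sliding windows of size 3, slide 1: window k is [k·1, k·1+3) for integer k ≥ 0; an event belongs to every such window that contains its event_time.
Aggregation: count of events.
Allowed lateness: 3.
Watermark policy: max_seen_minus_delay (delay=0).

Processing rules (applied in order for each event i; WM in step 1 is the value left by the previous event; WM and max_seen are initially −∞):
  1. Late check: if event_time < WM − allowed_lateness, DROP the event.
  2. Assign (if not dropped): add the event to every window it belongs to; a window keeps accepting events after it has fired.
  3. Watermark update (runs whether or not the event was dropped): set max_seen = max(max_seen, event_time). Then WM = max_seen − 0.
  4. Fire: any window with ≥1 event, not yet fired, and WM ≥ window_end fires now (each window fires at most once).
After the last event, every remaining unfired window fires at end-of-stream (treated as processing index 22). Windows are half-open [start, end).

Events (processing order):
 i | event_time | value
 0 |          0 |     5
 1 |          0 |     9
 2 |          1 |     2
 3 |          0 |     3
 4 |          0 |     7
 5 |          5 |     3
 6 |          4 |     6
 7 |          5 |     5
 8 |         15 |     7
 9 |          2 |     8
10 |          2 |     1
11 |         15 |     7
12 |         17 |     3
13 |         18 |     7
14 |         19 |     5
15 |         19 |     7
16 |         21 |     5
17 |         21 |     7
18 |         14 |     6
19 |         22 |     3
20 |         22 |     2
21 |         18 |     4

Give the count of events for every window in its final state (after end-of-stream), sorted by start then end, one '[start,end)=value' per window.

i=0 t=0 v=5: → [0,3); WM=0
i=1 t=0 v=9: → [0,3); WM=0
i=2 t=1 v=2: → [1,4),[0,3); WM=1
i=3 t=0 v=3: → [0,3); WM=1
i=4 t=0 v=7: → [0,3); WM=1
i=5 t=5 v=3: → [5,8),[4,7),[3,6); WM=5; [0,3) fires=5 [1,4) fires=1
i=6 t=4 v=6: → [4,7),[3,6),[2,5); WM=5; [2,5) fires=1
i=7 t=5 v=5: → [5,8),[4,7),[3,6); WM=5
i=8 t=15 v=7: → [15,18),[14,17),[13,16); WM=15; [3,6) fires=3 [4,7) fires=3 [5,8) fires=2
i=9 t=2 v=8: DROP (t<15-3); WM=15
i=10 t=2 v=1: DROP (t<15-3); WM=15
i=11 t=15 v=7: → [15,18),[14,17),[13,16); WM=15
i=12 t=17 v=3: → [17,20),[16,19),[15,18); WM=17; [13,16) fires=2 [14,17) fires=2
i=13 t=18 v=7: → [18,21),[17,20),[16,19); WM=18; [15,18) fires=3
i=14 t=19 v=5: → [19,22),[18,21),[17,20); WM=19; [16,19) fires=2
i=15 t=19 v=7: → [19,22),[18,21),[17,20); WM=19
i=16 t=21 v=5: → [21,24),[20,23),[19,22); WM=21; [17,20) fires=4 [18,21) fires=3
i=17 t=21 v=7: → [21,24),[20,23),[19,22); WM=21
i=18 t=14 v=6: DROP (t<21-3); WM=21
i=19 t=22 v=3: → [22,25),[21,24),[20,23); WM=22; [19,22) fires=4
i=20 t=22 v=2: → [22,25),[21,24),[20,23); WM=22
i=21 t=18 v=4: DROP (t<22-3); WM=22

[0,3)=5 [1,4)=1 [2,5)=1 [3,6)=3 [4,7)=3 [5,8)=2 [13,16)=2 [14,17)=2 [15,18)=3 [16,19)=2 [17,20)=4 [18,21)=3 [19,22)=4 [20,23)=4 [21,24)=4 [22,25)=2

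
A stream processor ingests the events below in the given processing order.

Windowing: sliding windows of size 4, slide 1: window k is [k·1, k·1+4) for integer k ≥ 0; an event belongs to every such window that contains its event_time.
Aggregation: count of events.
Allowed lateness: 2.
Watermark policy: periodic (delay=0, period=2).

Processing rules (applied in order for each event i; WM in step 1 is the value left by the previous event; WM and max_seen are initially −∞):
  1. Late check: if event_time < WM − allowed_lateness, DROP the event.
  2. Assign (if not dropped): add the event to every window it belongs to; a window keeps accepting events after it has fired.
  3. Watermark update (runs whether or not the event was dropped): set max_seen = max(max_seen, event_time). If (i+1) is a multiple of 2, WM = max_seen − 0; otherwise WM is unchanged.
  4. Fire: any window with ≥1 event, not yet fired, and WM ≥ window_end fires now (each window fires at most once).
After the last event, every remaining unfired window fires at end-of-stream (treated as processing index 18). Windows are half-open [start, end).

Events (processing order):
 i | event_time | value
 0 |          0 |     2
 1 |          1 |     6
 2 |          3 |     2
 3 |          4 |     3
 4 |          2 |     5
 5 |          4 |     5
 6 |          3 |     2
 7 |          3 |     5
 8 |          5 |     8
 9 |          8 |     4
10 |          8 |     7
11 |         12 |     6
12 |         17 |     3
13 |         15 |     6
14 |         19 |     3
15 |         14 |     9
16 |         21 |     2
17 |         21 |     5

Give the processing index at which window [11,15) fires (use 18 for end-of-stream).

i=0 t=0 v=2: → [0,4); WM=−∞
i=1 t=1 v=6: → [1,5),[0,4); WM=1
i=2 t=3 v=2: → [3,7),[2,6),[1,5),[0,4); WM=1
i=3 t=4 v=3: → [4,8),[3,7),[2,6),[1,5); WM=4; [0,4) fires=3
i=4 t=2 v=5: → [2,6),[1,5),[0,4); WM=4
i=5 t=4 v=5: → [4,8),[3,7),[2,6),[1,5); WM=4
i=6 t=3 v=2: → [3,7),[2,6),[1,5),[0,4); WM=4
i=7 t=3 v=5: → [3,7),[2,6),[1,5),[0,4); WM=4
i=8 t=5 v=8: → [5,9),[4,8),[3,7),[2,6); WM=4
i=9 t=8 v=4: → [8,12),[7,11),[6,10),[5,9); WM=8; [1,5) fires=7 [2,6) fires=7 [3,7) fires=6 [4,8) fires=3
i=10 t=8 v=7: → [8,12),[7,11),[6,10),[5,9); WM=8
i=11 t=12 v=6: → [12,16),[11,15),[10,14),[9,13); WM=12; [5,9) fires=3 [6,10) fires=2 [7,11) fires=2 [8,12) fires=2
i=12 t=17 v=3: → [17,21),[16,20),[15,19),[14,18); WM=12
i=13 t=15 v=6: → [15,19),[14,18),[13,17),[12,16); WM=17; [9,13) fires=1 [10,14) fires=1 [11,15) fires=1 [12,16) fires=2 [13,17) fires=1
i=14 t=19 v=3: → [19,23),[18,22),[17,21),[16,20); WM=17
i=15 t=14 v=9: DROP (t<17-2); WM=19; [14,18) fires=2 [15,19) fires=2
i=16 t=21 v=2: → [21,25),[20,24),[19,23),[18,22); WM=19
i=17 t=21 v=5: → [21,25),[20,24),[19,23),[18,22); WM=21; [16,20) fires=2 [17,21) fires=2

13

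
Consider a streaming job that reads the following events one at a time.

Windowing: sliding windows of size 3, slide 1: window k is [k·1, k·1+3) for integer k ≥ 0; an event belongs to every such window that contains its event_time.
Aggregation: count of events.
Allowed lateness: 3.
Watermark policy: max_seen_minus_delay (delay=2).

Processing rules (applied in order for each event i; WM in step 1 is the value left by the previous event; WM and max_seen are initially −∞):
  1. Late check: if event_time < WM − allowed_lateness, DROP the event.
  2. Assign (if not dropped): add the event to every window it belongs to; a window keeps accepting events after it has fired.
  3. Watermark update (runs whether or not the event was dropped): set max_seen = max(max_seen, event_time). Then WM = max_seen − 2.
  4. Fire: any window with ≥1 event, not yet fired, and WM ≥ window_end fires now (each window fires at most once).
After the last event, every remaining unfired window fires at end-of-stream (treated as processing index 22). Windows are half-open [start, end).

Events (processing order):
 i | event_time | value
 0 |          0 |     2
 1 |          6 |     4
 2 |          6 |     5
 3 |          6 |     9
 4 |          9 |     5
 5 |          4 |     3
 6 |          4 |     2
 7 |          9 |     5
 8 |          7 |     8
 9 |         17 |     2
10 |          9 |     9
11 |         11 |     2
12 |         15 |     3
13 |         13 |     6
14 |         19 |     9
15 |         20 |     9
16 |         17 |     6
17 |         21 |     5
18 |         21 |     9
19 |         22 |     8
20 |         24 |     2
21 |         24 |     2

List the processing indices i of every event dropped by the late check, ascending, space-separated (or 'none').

10 11

i=0 t=0 v=2: → [0,3); WM=-2
i=1 t=6 v=4: → [6,9),[5,8),[4,7); WM=4; [0,3) fires=1
i=2 t=6 v=5: → [6,9),[5,8),[4,7); WM=4
i=3 t=6 v=9: → [6,9),[5,8),[4,7); WM=4
i=4 t=9 v=5: → [9,12),[8,11),[7,10); WM=7; [4,7) fires=3
i=5 t=4 v=3: → [4,7),[3,6),[2,5); WM=7; [2,5) fires=1 [3,6) fires=1
i=6 t=4 v=2: → [4,7),[3,6),[2,5); WM=7
i=7 t=9 v=5: → [9,12),[8,11),[7,10); WM=7
i=8 t=7 v=8: → [7,10),[6,9),[5,8); WM=7
i=9 t=17 v=2: → [17,20),[16,19),[15,18); WM=15; [5,8) fires=4 [6,9) fires=4 [7,10) fires=3 [8,11) fires=2 [9,12) fires=2
i=10 t=9 v=9: DROP (t<15-3); WM=15
i=11 t=11 v=2: DROP (t<15-3); WM=15
i=12 t=15 v=3: → [15,18),[14,17),[13,16); WM=15
i=13 t=13 v=6: → [13,16),[12,15),[11,14); WM=15; [11,14) fires=1 [12,15) fires=1
i=14 t=19 v=9: → [19,22),[18,21),[17,20); WM=17; [13,16) fires=2 [14,17) fires=1
i=15 t=20 v=9: → [20,23),[19,22),[18,21); WM=18; [15,18) fires=2
i=16 t=17 v=6: → [17,20),[16,19),[15,18); WM=18
i=17 t=21 v=5: → [21,24),[20,23),[19,22); WM=19; [16,19) fires=2
i=18 t=21 v=9: → [21,24),[20,23),[19,22); WM=19
i=19 t=22 v=8: → [22,25),[21,24),[20,23); WM=20; [17,20) fires=3
i=20 t=24 v=2: → [24,27),[23,26),[22,25); WM=22; [18,21) fires=2 [19,22) fires=4
i=21 t=24 v=2: → [24,27),[23,26),[22,25); WM=22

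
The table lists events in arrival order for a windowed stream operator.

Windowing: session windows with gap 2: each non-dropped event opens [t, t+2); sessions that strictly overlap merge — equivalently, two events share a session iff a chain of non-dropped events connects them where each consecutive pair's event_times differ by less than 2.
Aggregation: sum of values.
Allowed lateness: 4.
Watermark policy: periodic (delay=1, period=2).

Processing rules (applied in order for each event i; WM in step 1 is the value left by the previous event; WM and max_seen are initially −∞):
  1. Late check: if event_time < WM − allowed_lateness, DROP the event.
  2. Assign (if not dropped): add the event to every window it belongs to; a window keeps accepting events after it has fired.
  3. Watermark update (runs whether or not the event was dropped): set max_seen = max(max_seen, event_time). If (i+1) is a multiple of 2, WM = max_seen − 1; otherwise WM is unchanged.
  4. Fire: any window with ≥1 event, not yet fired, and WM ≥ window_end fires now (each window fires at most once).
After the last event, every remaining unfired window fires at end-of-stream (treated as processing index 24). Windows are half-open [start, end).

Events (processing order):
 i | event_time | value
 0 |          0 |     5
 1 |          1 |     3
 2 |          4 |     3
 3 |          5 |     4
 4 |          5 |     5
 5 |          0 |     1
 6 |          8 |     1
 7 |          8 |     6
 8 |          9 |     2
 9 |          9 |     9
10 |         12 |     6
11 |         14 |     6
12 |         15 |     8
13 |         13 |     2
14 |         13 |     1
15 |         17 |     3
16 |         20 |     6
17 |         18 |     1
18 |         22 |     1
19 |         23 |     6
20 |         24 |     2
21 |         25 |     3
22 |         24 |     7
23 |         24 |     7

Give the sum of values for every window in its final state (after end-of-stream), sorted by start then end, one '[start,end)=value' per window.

[0,3)=9 [4,7)=12 [8,11)=18 [12,17)=23 [17,20)=4 [20,22)=6 [22,27)=26

i=0 t=0 v=5: → [0,2); WM=−∞
i=1 t=1 v=3: → [0,3); WM=0
i=2 t=4 v=3: → [4,6); WM=0
i=3 t=5 v=4: → [4,7); WM=4
i=4 t=5 v=5: → [4,7); WM=4
i=5 t=0 v=1: → [0,3); WM=4
i=6 t=8 v=1: → [8,10); WM=4
i=7 t=8 v=6: → [8,10); WM=7
i=8 t=9 v=2: → [8,11); WM=7
i=9 t=9 v=9: → [8,11); WM=8
i=10 t=12 v=6: → [12,14); WM=8
i=11 t=14 v=6: → [14,16); WM=13
i=12 t=15 v=8: → [14,17); WM=13
i=13 t=13 v=2: → [12,17); WM=14
i=14 t=13 v=1: → [12,17); WM=14
i=15 t=17 v=3: → [17,19); WM=16
i=16 t=20 v=6: → [20,22); WM=16
i=17 t=18 v=1: → [17,20); WM=19
i=18 t=22 v=1: → [22,24); WM=19
i=19 t=23 v=6: → [22,25); WM=22
i=20 t=24 v=2: → [22,26); WM=22
i=21 t=25 v=3: → [22,27); WM=24
i=22 t=24 v=7: → [22,27); WM=24
i=23 t=24 v=7: → [22,27); WM=24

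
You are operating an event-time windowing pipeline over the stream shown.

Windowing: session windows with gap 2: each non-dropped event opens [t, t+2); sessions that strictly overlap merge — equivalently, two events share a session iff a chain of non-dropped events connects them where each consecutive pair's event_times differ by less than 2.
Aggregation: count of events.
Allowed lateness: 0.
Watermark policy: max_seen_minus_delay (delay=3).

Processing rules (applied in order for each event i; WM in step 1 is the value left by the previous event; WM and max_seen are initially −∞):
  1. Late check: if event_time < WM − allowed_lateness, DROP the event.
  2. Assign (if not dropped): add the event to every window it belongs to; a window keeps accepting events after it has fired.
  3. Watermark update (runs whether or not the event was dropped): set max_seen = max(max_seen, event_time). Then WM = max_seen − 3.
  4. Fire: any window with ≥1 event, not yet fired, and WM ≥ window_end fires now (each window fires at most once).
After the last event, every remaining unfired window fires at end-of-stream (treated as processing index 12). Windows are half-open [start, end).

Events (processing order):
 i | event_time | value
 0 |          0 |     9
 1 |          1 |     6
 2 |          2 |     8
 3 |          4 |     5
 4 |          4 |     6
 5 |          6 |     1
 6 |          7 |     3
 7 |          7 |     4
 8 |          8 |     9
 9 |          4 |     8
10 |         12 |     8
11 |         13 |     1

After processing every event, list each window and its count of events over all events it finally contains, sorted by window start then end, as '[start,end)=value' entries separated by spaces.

[0,4)=3 [4,6)=2 [6,10)=4 [12,15)=2

i=0 t=0 v=9: → [0,2); WM=-3
i=1 t=1 v=6: → [0,3); WM=-2
i=2 t=2 v=8: → [0,4); WM=-1
i=3 t=4 v=5: → [4,6); WM=1
i=4 t=4 v=6: → [4,6); WM=1
i=5 t=6 v=1: → [6,8); WM=3
i=6 t=7 v=3: → [6,9); WM=4
i=7 t=7 v=4: → [6,9); WM=4
i=8 t=8 v=9: → [6,10); WM=5
i=9 t=4 v=8: DROP (t<5-0); WM=5
i=10 t=12 v=8: → [12,14); WM=9
i=11 t=13 v=1: → [12,15); WM=10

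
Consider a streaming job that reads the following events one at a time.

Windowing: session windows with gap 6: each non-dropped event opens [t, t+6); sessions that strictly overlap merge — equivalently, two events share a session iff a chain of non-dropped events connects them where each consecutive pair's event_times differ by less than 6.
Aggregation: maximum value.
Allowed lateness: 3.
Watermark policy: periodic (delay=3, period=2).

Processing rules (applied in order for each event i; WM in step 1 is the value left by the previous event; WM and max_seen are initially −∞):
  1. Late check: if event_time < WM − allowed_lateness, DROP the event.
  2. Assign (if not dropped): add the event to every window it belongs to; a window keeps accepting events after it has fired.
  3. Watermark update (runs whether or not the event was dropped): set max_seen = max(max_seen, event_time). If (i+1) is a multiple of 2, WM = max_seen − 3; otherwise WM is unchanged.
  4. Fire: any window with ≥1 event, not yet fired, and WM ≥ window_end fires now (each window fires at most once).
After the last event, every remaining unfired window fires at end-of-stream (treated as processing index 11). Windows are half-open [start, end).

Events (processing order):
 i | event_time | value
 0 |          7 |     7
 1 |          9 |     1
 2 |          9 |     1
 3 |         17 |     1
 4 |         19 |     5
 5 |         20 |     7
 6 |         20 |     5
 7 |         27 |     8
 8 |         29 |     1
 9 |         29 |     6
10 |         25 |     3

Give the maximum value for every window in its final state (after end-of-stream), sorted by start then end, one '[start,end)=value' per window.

[7,15)=7 [17,35)=8

i=0 t=7 v=7: → [7,13); WM=−∞
i=1 t=9 v=1: → [7,15); WM=6
i=2 t=9 v=1: → [7,15); WM=6
i=3 t=17 v=1: → [17,23); WM=14
i=4 t=19 v=5: → [17,25); WM=14
i=5 t=20 v=7: → [17,26); WM=17
i=6 t=20 v=5: → [17,26); WM=17
i=7 t=27 v=8: → [27,33); WM=24
i=8 t=29 v=1: → [27,35); WM=24
i=9 t=29 v=6: → [27,35); WM=26
i=10 t=25 v=3: → [17,35); WM=26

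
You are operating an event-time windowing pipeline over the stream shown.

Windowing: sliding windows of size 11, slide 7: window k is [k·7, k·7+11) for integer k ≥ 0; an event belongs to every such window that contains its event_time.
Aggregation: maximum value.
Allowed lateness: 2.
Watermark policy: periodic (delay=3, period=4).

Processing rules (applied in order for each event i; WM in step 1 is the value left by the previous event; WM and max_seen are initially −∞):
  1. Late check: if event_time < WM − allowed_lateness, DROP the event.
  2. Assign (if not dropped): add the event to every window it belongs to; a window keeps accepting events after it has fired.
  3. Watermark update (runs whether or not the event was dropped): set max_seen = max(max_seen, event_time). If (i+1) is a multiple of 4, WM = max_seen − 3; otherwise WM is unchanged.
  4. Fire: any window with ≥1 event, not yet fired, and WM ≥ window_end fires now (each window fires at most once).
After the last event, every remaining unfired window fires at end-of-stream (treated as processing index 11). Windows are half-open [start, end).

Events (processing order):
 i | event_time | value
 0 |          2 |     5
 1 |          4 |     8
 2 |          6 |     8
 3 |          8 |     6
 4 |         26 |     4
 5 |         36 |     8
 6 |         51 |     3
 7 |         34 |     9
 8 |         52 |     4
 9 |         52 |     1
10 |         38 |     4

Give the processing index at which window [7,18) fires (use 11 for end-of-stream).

i=0 t=2 v=5: → [0,11); WM=−∞
i=1 t=4 v=8: → [0,11); WM=−∞
i=2 t=6 v=8: → [0,11); WM=−∞
i=3 t=8 v=6: → [7,18),[0,11); WM=5
i=4 t=26 v=4: → [21,32); WM=5
i=5 t=36 v=8: → [35,46),[28,39); WM=5
i=6 t=51 v=3: → [49,60),[42,53); WM=5
i=7 t=34 v=9: → [28,39); WM=48; [0,11) fires=8 [7,18) fires=6 [21,32) fires=4 [28,39) fires=9 [35,46) fires=8
i=8 t=52 v=4: → [49,60),[42,53); WM=48
i=9 t=52 v=1: → [49,60),[42,53); WM=48
i=10 t=38 v=4: DROP (t<48-2); WM=48

7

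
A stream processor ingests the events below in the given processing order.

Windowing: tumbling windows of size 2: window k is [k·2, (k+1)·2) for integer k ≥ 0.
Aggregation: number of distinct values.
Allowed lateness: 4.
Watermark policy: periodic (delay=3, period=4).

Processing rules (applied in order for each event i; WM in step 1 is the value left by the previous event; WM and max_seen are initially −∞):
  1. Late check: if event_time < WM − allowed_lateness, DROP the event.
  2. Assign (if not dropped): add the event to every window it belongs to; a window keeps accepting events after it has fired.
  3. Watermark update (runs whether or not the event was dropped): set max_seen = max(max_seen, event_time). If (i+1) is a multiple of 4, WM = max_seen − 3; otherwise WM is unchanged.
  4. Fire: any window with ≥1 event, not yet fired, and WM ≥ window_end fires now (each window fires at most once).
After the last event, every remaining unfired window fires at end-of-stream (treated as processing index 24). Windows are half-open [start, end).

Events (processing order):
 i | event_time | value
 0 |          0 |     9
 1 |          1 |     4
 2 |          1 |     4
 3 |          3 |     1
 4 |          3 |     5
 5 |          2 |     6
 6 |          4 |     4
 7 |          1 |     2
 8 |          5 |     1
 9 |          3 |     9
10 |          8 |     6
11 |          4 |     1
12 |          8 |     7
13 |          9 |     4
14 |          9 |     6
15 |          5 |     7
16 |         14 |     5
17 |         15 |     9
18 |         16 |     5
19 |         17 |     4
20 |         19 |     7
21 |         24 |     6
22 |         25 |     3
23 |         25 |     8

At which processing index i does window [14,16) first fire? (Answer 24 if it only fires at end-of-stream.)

23

i=0 t=0 v=9: → [0,2); WM=−∞
i=1 t=1 v=4: → [0,2); WM=−∞
i=2 t=1 v=4: → [0,2); WM=−∞
i=3 t=3 v=1: → [2,4); WM=0
i=4 t=3 v=5: → [2,4); WM=0
i=5 t=2 v=6: → [2,4); WM=0
i=6 t=4 v=4: → [4,6); WM=0
i=7 t=1 v=2: → [0,2); WM=1
i=8 t=5 v=1: → [4,6); WM=1
i=9 t=3 v=9: → [2,4); WM=1
i=10 t=8 v=6: → [8,10); WM=1
i=11 t=4 v=1: → [4,6); WM=5; [0,2) fires=3 [2,4) fires=4
i=12 t=8 v=7: → [8,10); WM=5
i=13 t=9 v=4: → [8,10); WM=5
i=14 t=9 v=6: → [8,10); WM=5
i=15 t=5 v=7: → [4,6); WM=6; [4,6) fires=3
i=16 t=14 v=5: → [14,16); WM=6
i=17 t=15 v=9: → [14,16); WM=6
i=18 t=16 v=5: → [16,18); WM=6
i=19 t=17 v=4: → [16,18); WM=14; [8,10) fires=3
i=20 t=19 v=7: → [18,20); WM=14
i=21 t=24 v=6: → [24,26); WM=14
i=22 t=25 v=3: → [24,26); WM=14
i=23 t=25 v=8: → [24,26); WM=22; [14,16) fires=2 [16,18) fires=2 [18,20) fires=1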